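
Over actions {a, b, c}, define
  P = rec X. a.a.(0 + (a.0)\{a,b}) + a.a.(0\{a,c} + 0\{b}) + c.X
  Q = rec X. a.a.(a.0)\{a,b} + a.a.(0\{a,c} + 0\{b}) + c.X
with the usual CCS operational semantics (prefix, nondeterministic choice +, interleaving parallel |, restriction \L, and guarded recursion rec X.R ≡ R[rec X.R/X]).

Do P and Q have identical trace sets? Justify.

trace-equivalent

Reachable graph of P (5 states):
  u0 = rec X. a.a.(0 + (a.0)\{a,b}) + a.a.(0\{a,c} + 0\{b}) + c.X ⊢ --a--▸ u1, --a--▸ u2, --c--▸ u0
  u1 = a.(0 + (a.0)\{a,b}) ⊢ --a--▸ u3
  u2 = a.(0\{a,c} + 0\{b}) ⊢ --a--▸ u4
  u3 = 0 + (a.0)\{a,b} ⊢ ∅
  u4 = 0\{a,c} + 0\{b} ⊢ ∅
Reachable graph of Q (5 states):
  v0 = rec X. a.a.(a.0)\{a,b} + a.a.(0\{a,c} + 0\{b}) + c.X ⊢ --a--▸ v1, --a--▸ v2, --c--▸ v0
  v1 = a.(0\{a,c} + 0\{b}) ⊢ --a--▸ v3
  v2 = a.(a.0)\{a,b} ⊢ --a--▸ v4
  v3 = 0\{a,c} + 0\{b} ⊢ ∅
  v4 = (a.0)\{a,b} ⊢ ∅
Coarsest stable partition (strong bisimilarity classes):
  B0 = {u0, v0}
  B1 = {u1, u2, v1, v2}
  B2 = {u3, u4, v3, v4}
u0 ∈ B0, v0 ∈ B0 → same block
Bisimilar ⇒ trace-equivalent.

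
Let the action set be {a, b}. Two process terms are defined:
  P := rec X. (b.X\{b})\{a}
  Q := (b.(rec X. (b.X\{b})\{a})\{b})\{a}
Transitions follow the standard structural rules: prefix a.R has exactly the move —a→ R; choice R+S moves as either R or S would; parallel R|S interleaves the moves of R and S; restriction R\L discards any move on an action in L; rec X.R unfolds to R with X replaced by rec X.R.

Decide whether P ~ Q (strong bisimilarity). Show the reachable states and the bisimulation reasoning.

Reachable graph of P (2 states):
  u0 = rec X. (b.X\{b})\{a} ⊢ —b→ u1
  u1 = (rec X. (b.X\{b})\{a})\{b}\{a} ⊢ ∅
Reachable graph of Q (2 states):
  v0 = (b.(rec X. (b.X\{b})\{a})\{b})\{a} ⊢ —b→ v1
  v1 = (rec X. (b.X\{b})\{a})\{b}\{a} ⊢ ∅
Bisimilarity quotient blocks:
  B0 = {u0, v0}
  B1 = {u1, v1}
u0 ∈ B0, v0 ∈ B0 → same block

P ~ Q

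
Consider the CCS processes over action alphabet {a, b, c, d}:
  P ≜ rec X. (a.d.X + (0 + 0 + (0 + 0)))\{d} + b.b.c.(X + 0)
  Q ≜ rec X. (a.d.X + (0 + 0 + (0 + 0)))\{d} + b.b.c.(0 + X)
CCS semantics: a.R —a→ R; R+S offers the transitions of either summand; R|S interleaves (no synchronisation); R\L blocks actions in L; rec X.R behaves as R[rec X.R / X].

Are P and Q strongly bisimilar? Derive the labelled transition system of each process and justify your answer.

bisimilar

Reachable graph of P (5 states):
  m0 = rec X. (a.d.X + (0 + 0 + (0 + 0)))\{d} + b.b.c.(X + 0) :: =a=> m1, =b=> m2
  m1 = (d.(rec X. (a.d.X + (0 + 0 + (0 + 0)))\{d} + b.b.c.(X + 0)))\{d} :: (no moves)
  m2 = b.c.((rec X. (a.d.X + (0 + 0 + (0 + 0)))\{d} + b.b.c.(X + 0)) + 0) :: =b=> m3
  m3 = c.((rec X. (a.d.X + (0 + 0 + (0 + 0)))\{d} + b.b.c.(X + 0)) + 0) :: =c=> m4
  m4 = (rec X. (a.d.X + (0 + 0 + (0 + 0)))\{d} + b.b.c.(X + 0)) + 0 :: =a=> m1, =b=> m2
Reachable graph of Q (5 states):
  n0 = rec X. (a.d.X + (0 + 0 + (0 + 0)))\{d} + b.b.c.(0 + X) :: =a=> n1, =b=> n2
  n1 = (d.(rec X. (a.d.X + (0 + 0 + (0 + 0)))\{d} + b.b.c.(0 + X)))\{d} :: (no moves)
  n2 = b.c.(0 + (rec X. (a.d.X + (0 + 0 + (0 + 0)))\{d} + b.b.c.(0 + X))) :: =b=> n3
  n3 = c.(0 + (rec X. (a.d.X + (0 + 0 + (0 + 0)))\{d} + b.b.c.(0 + X))) :: =c=> n4
  n4 = 0 + (rec X. (a.d.X + (0 + 0 + (0 + 0)))\{d} + b.b.c.(0 + X)) :: =a=> n1, =b=> n2
Bisimilarity quotient blocks:
  B0 = {m0, m4, n0, n4}
  B1 = {m1, n1}
  B2 = {m2, n2}
  B3 = {m3, n3}
m0 ∈ B0, n0 ∈ B0 → same block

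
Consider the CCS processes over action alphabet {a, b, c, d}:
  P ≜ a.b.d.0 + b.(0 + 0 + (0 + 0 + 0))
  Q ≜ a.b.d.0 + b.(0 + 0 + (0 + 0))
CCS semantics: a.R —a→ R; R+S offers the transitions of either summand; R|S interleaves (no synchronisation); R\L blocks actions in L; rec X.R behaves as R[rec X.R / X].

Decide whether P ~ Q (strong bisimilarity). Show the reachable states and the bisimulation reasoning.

P's transition system — 5 states:
  u0 = a.b.d.0 + b.(0 + 0 + (0 + 0 + 0)) ⊢ --a--▸ u1, --b--▸ u2
  u1 = b.d.0 ⊢ --b--▸ u3
  u2 = 0 + 0 + (0 + 0 + 0) ⊢ stopped
  u3 = d.0 ⊢ --d--▸ u4
  u4 = 0 ⊢ stopped
Q's transition system — 5 states:
  v0 = a.b.d.0 + b.(0 + 0 + (0 + 0)) ⊢ --a--▸ v1, --b--▸ v2
  v1 = b.d.0 ⊢ --b--▸ v3
  v2 = 0 + 0 + (0 + 0) ⊢ stopped
  v3 = d.0 ⊢ --d--▸ v4
  v4 = 0 ⊢ stopped
Coarsest stable partition (strong bisimilarity classes):
  B0 = {u0, v0}
  B1 = {u1, v1}
  B2 = {u3, v3}
  B3 = {u2, u4, v2, v4}
u0 ∈ B0, v0 ∈ B0 → same block

bisimilar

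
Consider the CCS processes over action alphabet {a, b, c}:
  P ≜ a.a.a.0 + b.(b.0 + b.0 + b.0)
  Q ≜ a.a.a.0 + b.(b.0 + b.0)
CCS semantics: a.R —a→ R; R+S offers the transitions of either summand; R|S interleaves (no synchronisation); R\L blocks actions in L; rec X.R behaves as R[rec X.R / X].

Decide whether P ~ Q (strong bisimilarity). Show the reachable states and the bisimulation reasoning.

bisimilar

Reachable graph of P (5 states):
  p0 = a.a.a.0 + b.(b.0 + b.0 + b.0) has moves —a→ p1, —b→ p2
  p1 = a.a.0 has moves —a→ p3
  p2 = b.0 + b.0 + b.0 has moves —b→ p4
  p3 = a.0 has moves —a→ p4
  p4 = 0 has moves ∅
Reachable graph of Q (5 states):
  q0 = a.a.a.0 + b.(b.0 + b.0) has moves —a→ q1, —b→ q2
  q1 = a.a.0 has moves —a→ q3
  q2 = b.0 + b.0 has moves —b→ q4
  q3 = a.0 has moves —a→ q4
  q4 = 0 has moves ∅
Partition-refinement fixed point:
  B0 = {p0, q0}
  B1 = {p1, q1}
  B2 = {p3, q3}
  B3 = {p4, q4}
  B4 = {p2, q2}
p0 ∈ B0, q0 ∈ B0 → same block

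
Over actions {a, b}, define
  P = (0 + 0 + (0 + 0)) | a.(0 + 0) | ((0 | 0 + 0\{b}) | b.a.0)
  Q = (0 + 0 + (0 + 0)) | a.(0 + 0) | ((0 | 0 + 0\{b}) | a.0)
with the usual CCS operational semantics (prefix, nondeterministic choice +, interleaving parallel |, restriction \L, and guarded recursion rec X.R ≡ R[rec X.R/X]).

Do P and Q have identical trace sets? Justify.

Reachable graph of P (6 states):
  m0 = (0 + 0 + (0 + 0)) | a.(0 + 0) | ((0 | 0 + 0\{b}) | b.a.0) ⊢ --a--▸ m1, --b--▸ m2
  m1 = (0 + 0 + (0 + 0)) | (0 + 0) | ((0 | 0 + 0\{b}) | b.a.0) ⊢ --b--▸ m3
  m2 = (0 + 0 + (0 + 0)) | a.(0 + 0) | ((0 | 0 + 0\{b}) | a.0) ⊢ --a--▸ m3, --a--▸ m4
  m3 = (0 + 0 + (0 + 0)) | (0 + 0) | ((0 | 0 + 0\{b}) | a.0) ⊢ --a--▸ m5
  m4 = (0 + 0 + (0 + 0)) | a.(0 + 0) | ((0 | 0 + 0\{b}) | 0) ⊢ --a--▸ m5
  m5 = (0 + 0 + (0 + 0)) | (0 + 0) | ((0 | 0 + 0\{b}) | 0) ⊢ ∅
Reachable graph of Q (4 states):
  n0 = (0 + 0 + (0 + 0)) | a.(0 + 0) | ((0 | 0 + 0\{b}) | a.0) ⊢ --a--▸ n1, --a--▸ n2
  n1 = (0 + 0 + (0 + 0)) | (0 + 0) | ((0 | 0 + 0\{b}) | a.0) ⊢ --a--▸ n3
  n2 = (0 + 0 + (0 + 0)) | a.(0 + 0) | ((0 | 0 + 0\{b}) | 0) ⊢ --a--▸ n3
  n3 = (0 + 0 + (0 + 0)) | (0 + 0) | ((0 | 0 + 0\{b}) | 0) ⊢ ∅
Trace ⟨b⟩ through P, begin at {m0}:
  after b @ step 1: {m2}
  — P admits the full trace.
Trace ⟨b⟩ through Q, begin at {n0}:
  after b @ step 1: no successor for Q

NO — witness ⟨b⟩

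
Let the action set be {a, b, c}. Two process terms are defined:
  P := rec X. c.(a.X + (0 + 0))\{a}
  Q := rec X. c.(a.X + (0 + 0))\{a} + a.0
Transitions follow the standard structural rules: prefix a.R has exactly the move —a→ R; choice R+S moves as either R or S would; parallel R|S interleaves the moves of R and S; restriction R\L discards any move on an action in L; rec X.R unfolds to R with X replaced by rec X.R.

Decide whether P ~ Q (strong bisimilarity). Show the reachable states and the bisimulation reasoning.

NO

LTS(P): 2 reachable states
  u0 = rec X. c.(a.X + (0 + 0))\{a} ⊢ -c-> u1
  u1 = (a.(rec X. c.(a.X + (0 + 0))\{a}) + (0 + 0))\{a} ⊢ stopped
LTS(Q): 3 reachable states
  v0 = rec X. c.(a.X + (0 + 0))\{a} + a.0 ⊢ -a-> v1, -c-> v2
  v1 = 0 ⊢ stopped
  v2 = (a.(rec X. c.(a.X + (0 + 0))\{a} + a.0) + (0 + 0))\{a} ⊢ stopped
Coarsest stable partition (strong bisimilarity classes):
  B0 = {u0}
  B1 = {u1, v1, v2}
  B2 = {v0}
u0 ∈ B0, v0 ∈ B2 → different blocks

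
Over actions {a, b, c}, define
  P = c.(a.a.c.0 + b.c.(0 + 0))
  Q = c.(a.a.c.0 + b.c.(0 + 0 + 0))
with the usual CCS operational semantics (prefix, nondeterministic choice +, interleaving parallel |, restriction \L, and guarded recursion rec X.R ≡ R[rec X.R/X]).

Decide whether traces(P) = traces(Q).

Reachable graph of P (7 states):
  p0 = c.(a.a.c.0 + b.c.(0 + 0)) | --c--▸ p1
  p1 = a.a.c.0 + b.c.(0 + 0) | --a--▸ p2, --b--▸ p3
  p2 = a.c.0 | --a--▸ p4
  p3 = c.(0 + 0) | --c--▸ p5
  p4 = c.0 | --c--▸ p6
  p5 = 0 + 0 | stopped
  p6 = 0 | stopped
Reachable graph of Q (7 states):
  q0 = c.(a.a.c.0 + b.c.(0 + 0 + 0)) | --c--▸ q1
  q1 = a.a.c.0 + b.c.(0 + 0 + 0) | --a--▸ q2, --b--▸ q3
  q2 = a.c.0 | --a--▸ q4
  q3 = c.(0 + 0 + 0) | --c--▸ q5
  q4 = c.0 | --c--▸ q6
  q5 = 0 + 0 + 0 | stopped
  q6 = 0 | stopped
Coarsest stable partition (strong bisimilarity classes):
  B0 = {p0, q0}
  B1 = {p1, q1}
  B2 = {p2, q2}
  B3 = {p3, p4, q3, q4}
  B4 = {p5, p6, q5, q6}
p0 ∈ B0, q0 ∈ B0 → same block
Bisimilar ⇒ trace-equivalent.

YES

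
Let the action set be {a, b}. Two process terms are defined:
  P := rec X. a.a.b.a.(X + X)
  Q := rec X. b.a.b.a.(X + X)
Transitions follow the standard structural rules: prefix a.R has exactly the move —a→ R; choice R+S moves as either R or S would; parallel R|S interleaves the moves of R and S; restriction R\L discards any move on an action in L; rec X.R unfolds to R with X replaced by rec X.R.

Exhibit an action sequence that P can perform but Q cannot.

a

LTS(P): 5 reachable states
  m0 = rec X. a.a.b.a.(X + X) :: --a--▸ m1
  m1 = a.b.a.((rec X. a.a.b.a.(X + X)) + (rec X. a.a.b.a.(X + X))) :: --a--▸ m2
  m2 = b.a.((rec X. a.a.b.a.(X + X)) + (rec X. a.a.b.a.(X + X))) :: --b--▸ m3
  m3 = a.((rec X. a.a.b.a.(X + X)) + (rec X. a.a.b.a.(X + X))) :: --a--▸ m4
  m4 = (rec X. a.a.b.a.(X + X)) + (rec X. a.a.b.a.(X + X)) :: --a--▸ m1
LTS(Q): 5 reachable states
  n0 = rec X. b.a.b.a.(X + X) :: --b--▸ n1
  n1 = a.b.a.((rec X. b.a.b.a.(X + X)) + (rec X. b.a.b.a.(X + X))) :: --a--▸ n2
  n2 = b.a.((rec X. b.a.b.a.(X + X)) + (rec X. b.a.b.a.(X + X))) :: --b--▸ n3
  n3 = a.((rec X. b.a.b.a.(X + X)) + (rec X. b.a.b.a.(X + X))) :: --a--▸ n4
  n4 = (rec X. b.a.b.a.(X + X)) + (rec X. b.a.b.a.(X + X)) :: --b--▸ n1
Run σ = ⟨a⟩ on P: start {m0}
  after a @ step 1: {m1}
  P completes σ.
Run σ = ⟨a⟩ on Q: start {n0}
  after a @ step 1: ∅  — Q cannot continue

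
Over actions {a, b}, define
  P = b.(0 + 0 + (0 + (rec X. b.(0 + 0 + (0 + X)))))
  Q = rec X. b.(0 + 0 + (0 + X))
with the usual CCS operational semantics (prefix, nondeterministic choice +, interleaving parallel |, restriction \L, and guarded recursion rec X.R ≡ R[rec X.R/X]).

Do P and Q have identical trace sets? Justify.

P's transition system — 2 states:
  s0 = b.(0 + 0 + (0 + (rec X. b.(0 + 0 + (0 + X))))) ⊢ =b=> s1
  s1 = 0 + 0 + (0 + (rec X. b.(0 + 0 + (0 + X)))) ⊢ =b=> s1
Q's transition system — 2 states:
  t0 = rec X. b.(0 + 0 + (0 + X)) ⊢ =b=> t1
  t1 = 0 + 0 + (0 + (rec X. b.(0 + 0 + (0 + X)))) ⊢ =b=> t1
Coarsest stable partition (strong bisimilarity classes):
  B0 = {s0, s1, t0, t1}
s0 ∈ B0, t0 ∈ B0 → same block
Bisimilar ⇒ trace-equivalent.

YES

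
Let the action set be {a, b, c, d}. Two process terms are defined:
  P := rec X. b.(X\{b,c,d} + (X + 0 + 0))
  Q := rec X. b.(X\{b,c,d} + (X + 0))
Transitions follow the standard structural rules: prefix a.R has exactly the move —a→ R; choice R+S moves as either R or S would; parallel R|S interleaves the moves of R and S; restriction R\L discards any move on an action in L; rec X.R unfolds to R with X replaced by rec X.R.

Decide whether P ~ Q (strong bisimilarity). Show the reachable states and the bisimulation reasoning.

P's transition system — 2 states:
  m0 = rec X. b.(X\{b,c,d} + (X + 0 + 0)) :: —b→ m1
  m1 = (rec X. b.(X\{b,c,d} + (X + 0 + 0)))\{b,c,d} + ((rec X. b.(X\{b,c,d} + (X + 0 + 0))) + 0 + 0) :: —b→ m1
Q's transition system — 2 states:
  n0 = rec X. b.(X\{b,c,d} + (X + 0)) :: —b→ n1
  n1 = (rec X. b.(X\{b,c,d} + (X + 0)))\{b,c,d} + ((rec X. b.(X\{b,c,d} + (X + 0))) + 0) :: —b→ n1
Coarsest stable partition (strong bisimilarity classes):
  B0 = {m0, m1, n0, n1}
m0 ∈ B0, n0 ∈ B0 → same block

P ~ Q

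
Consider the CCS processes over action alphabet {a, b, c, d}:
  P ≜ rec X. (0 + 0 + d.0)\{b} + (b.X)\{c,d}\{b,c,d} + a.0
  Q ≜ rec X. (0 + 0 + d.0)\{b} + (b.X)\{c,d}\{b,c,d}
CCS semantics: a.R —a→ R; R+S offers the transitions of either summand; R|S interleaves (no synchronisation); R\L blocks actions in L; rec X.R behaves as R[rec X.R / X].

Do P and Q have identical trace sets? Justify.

LTS(P): 3 reachable states
  u0 = rec X. (0 + 0 + d.0)\{b} + (b.X)\{c,d}\{b,c,d} + a.0 :: =a=> u1, =d=> u2
  u1 = 0 :: stopped
  u2 = 0\{b} :: stopped
LTS(Q): 2 reachable states
  v0 = rec X. (0 + 0 + d.0)\{b} + (b.X)\{c,d}\{b,c,d} :: =d=> v1
  v1 = 0\{b} :: stopped
Executing a from P (initial set {u0}):
  after a @ step 1: {u1}
  P completes σ.
Executing a from Q (initial set {v0}):
  after a @ step 1: no successor for Q

trace-distinct — witness ⟨a⟩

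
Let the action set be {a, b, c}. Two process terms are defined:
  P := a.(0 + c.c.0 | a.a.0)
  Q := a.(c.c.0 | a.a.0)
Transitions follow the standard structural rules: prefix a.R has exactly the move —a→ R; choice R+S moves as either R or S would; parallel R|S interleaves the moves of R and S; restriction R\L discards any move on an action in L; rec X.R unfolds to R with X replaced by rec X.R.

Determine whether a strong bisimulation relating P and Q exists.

Reachable graph of P (10 states):
  u0 = a.(0 + c.c.0 | a.a.0) has moves =a=> u1
  u1 = 0 + c.c.0 | a.a.0 has moves =a=> u2, =c=> u3
  u2 = c.c.0 | a.0 has moves =a=> u4, =c=> u5
  u3 = c.0 | a.a.0 has moves =a=> u5, =c=> u6
  u4 = c.c.0 | 0 has moves =c=> u7
  u5 = c.0 | a.0 has moves =a=> u7, =c=> u8
  u6 = 0 | a.a.0 has moves =a=> u8
  u7 = c.0 | 0 has moves =c=> u9
  u8 = 0 | a.0 has moves =a=> u9
  u9 = 0 | 0 has moves ·
Reachable graph of Q (10 states):
  v0 = a.(c.c.0 | a.a.0) has moves =a=> v1
  v1 = c.c.0 | a.a.0 has moves =a=> v2, =c=> v3
  v2 = c.c.0 | a.0 has moves =a=> v4, =c=> v5
  v3 = c.0 | a.a.0 has moves =a=> v5, =c=> v6
  v4 = c.c.0 | 0 has moves =c=> v7
  v5 = c.0 | a.0 has moves =a=> v7, =c=> v8
  v6 = 0 | a.a.0 has moves =a=> v8
  v7 = c.0 | 0 has moves =c=> v9
  v8 = 0 | a.0 has moves =a=> v9
  v9 = 0 | 0 has moves ·
Bisimilarity quotient blocks:
  B0 = {u0, v0}
  B1 = {u1, v1}
  B2 = {u2, v2}
  B3 = {u5, v5}
  B4 = {u7, v7}
  B5 = {u9, v9}
  B6 = {u8, v8}
  B7 = {u4, v4}
  B8 = {u3, v3}
  B9 = {u6, v6}
u0 ∈ B0, v0 ∈ B0 → same block

bisimilar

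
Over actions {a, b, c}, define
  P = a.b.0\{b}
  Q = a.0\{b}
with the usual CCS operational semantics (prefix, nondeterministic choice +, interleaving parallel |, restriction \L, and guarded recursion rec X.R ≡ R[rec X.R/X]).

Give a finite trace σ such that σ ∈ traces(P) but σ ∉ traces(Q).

ab

P's transition system — 3 states:
  m0 = a.b.0\{b} | -a-> m1
  m1 = b.0\{b} | -b-> m2
  m2 = 0\{b} | stopped
Q's transition system — 2 states:
  n0 = a.0\{b} | -a-> n1
  n1 = 0\{b} | stopped
Executing ab from P (initial set {m0}):
  after a @ step 1: {m1}
  after b @ step 2: {m2}
  P completes σ.
Executing ab from Q (initial set {n0}):
  after a @ step 1: {n1}
  after b @ step 2: ∅ (Q stuck)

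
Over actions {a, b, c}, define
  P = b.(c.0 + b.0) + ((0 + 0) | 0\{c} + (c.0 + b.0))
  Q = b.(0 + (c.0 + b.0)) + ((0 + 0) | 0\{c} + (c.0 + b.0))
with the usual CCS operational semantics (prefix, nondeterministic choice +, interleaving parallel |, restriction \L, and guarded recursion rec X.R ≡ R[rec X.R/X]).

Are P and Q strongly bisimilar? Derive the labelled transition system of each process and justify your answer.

YES

LTS(P): 3 reachable states
  p0 = b.(c.0 + b.0) + ((0 + 0) | 0\{c} + (c.0 + b.0)) | --b--▸ p1, --b--▸ p2, --c--▸ p1
  p1 = 0 | ∅
  p2 = c.0 + b.0 | --b--▸ p1, --c--▸ p1
LTS(Q): 3 reachable states
  q0 = b.(0 + (c.0 + b.0)) + ((0 + 0) | 0\{c} + (c.0 + b.0)) | --b--▸ q1, --b--▸ q2, --c--▸ q1
  q1 = 0 | ∅
  q2 = 0 + (c.0 + b.0) | --b--▸ q1, --c--▸ q1
Coarsest stable partition (strong bisimilarity classes):
  B0 = {p0, q0}
  B1 = {p1, q1}
  B2 = {p2, q2}
p0 ∈ B0, q0 ∈ B0 → same block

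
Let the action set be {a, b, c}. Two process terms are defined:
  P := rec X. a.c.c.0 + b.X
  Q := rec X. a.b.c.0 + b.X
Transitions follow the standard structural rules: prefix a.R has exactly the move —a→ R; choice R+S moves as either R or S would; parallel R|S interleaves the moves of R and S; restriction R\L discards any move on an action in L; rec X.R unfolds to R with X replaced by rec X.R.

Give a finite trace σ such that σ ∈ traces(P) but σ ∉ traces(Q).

ac

LTS(P): 4 reachable states
  p0 = rec X. a.c.c.0 + b.X → --a--▸ p1, --b--▸ p0
  p1 = c.c.0 → --c--▸ p2
  p2 = c.0 → --c--▸ p3
  p3 = 0 → deadlocked
LTS(Q): 4 reachable states
  q0 = rec X. a.b.c.0 + b.X → --a--▸ q1, --b--▸ q0
  q1 = b.c.0 → --b--▸ q2
  q2 = c.0 → --c--▸ q3
  q3 = 0 → deadlocked
Run σ = ⟨ac⟩ on P: start {p0}
  step 1 (a): {p1}
  step 2 (c): {p2}
  — P admits the full trace.
Run σ = ⟨ac⟩ on Q: start {q0}
  step 1 (a): {q1}
  step 2 (c): no successor for Q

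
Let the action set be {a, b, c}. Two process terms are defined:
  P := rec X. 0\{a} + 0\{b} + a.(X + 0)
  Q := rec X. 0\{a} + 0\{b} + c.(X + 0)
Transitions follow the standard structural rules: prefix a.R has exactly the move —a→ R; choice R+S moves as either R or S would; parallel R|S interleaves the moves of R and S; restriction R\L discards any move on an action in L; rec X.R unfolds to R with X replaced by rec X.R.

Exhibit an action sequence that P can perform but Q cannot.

LTS(P): 2 reachable states
  s0 = rec X. 0\{a} + 0\{b} + a.(X + 0) :: —a→ s1
  s1 = (rec X. 0\{a} + 0\{b} + a.(X + 0)) + 0 :: —a→ s1
LTS(Q): 2 reachable states
  t0 = rec X. 0\{a} + 0\{b} + c.(X + 0) :: —c→ t1
  t1 = (rec X. 0\{a} + 0\{b} + c.(X + 0)) + 0 :: —c→ t1
Run σ = ⟨a⟩ on P: start {s0}
  step 1 (a): {s1}
  P completes σ.
Run σ = ⟨a⟩ on Q: start {t0}
  step 1 (a): ∅ (Q stuck)

a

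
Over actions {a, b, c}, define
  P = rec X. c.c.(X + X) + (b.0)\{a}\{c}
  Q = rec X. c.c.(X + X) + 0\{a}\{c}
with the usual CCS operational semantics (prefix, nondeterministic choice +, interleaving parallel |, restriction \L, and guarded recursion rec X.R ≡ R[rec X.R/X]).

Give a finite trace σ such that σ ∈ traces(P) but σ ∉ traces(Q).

Reachable graph of P (4 states):
  u0 = rec X. c.c.(X + X) + (b.0)\{a}\{c} | =b=> u1, =c=> u2
  u1 = 0\{a}\{c} | (no moves)
  u2 = c.((rec X. c.c.(X + X) + (b.0)\{a}\{c}) + (rec X. c.c.(X + X) + (b.0)\{a}\{c})) | =c=> u3
  u3 = (rec X. c.c.(X + X) + (b.0)\{a}\{c}) + (rec X. c.c.(X + X) + (b.0)\{a}\{c}) | =b=> u1, =c=> u2
Reachable graph of Q (3 states):
  v0 = rec X. c.c.(X + X) + 0\{a}\{c} | =c=> v1
  v1 = c.((rec X. c.c.(X + X) + 0\{a}\{c}) + (rec X. c.c.(X + X) + 0\{a}\{c})) | =c=> v2
  v2 = (rec X. c.c.(X + X) + 0\{a}\{c}) + (rec X. c.c.(X + X) + 0\{a}\{c}) | =c=> v1
Trace ⟨b⟩ through P, begin at {u0}:
  after b @ step 1: {u1}
  ✓ P
Trace ⟨b⟩ through Q, begin at {v0}:
  after b @ step 1: ∅  — Q cannot continue

b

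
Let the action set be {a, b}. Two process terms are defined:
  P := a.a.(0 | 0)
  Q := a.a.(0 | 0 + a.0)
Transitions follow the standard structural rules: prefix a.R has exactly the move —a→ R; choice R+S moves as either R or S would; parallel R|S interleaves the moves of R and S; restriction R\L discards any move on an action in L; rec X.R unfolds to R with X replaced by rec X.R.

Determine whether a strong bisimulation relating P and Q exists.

LTS(P): 3 reachable states
  m0 = a.a.(0 | 0) :: ··a··> m1
  m1 = a.(0 | 0) :: ··a··> m2
  m2 = 0 | 0 :: ∅
LTS(Q): 4 reachable states
  n0 = a.a.(0 | 0 + a.0) :: ··a··> n1
  n1 = a.(0 | 0 + a.0) :: ··a··> n2
  n2 = 0 | 0 + a.0 :: ··a··> n3
  n3 = 0 :: ∅
Coarsest stable partition (strong bisimilarity classes):
  B0 = {m0, n1}
  B1 = {m1, n2}
  B2 = {m2, n3}
  B3 = {n0}
m0 ∈ B0, n0 ∈ B3 → different blocks

P ≁ Q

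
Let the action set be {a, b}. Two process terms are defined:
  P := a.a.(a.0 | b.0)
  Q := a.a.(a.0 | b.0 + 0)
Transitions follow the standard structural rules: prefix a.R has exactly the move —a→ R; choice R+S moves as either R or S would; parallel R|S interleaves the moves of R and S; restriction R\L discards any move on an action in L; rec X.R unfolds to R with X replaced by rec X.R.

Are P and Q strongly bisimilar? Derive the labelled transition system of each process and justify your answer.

P's transition system — 6 states:
  s0 = a.a.(a.0 | b.0) has moves ··a··> s1
  s1 = a.(a.0 | b.0) has moves ··a··> s2
  s2 = a.0 | b.0 has moves ··a··> s3, ··b··> s4
  s3 = 0 | b.0 has moves ··b··> s5
  s4 = a.0 | 0 has moves ··a··> s5
  s5 = 0 | 0 has moves (no moves)
Q's transition system — 6 states:
  t0 = a.a.(a.0 | b.0 + 0) has moves ··a··> t1
  t1 = a.(a.0 | b.0 + 0) has moves ··a··> t2
  t2 = a.0 | b.0 + 0 has moves ··a··> t3, ··b··> t4
  t3 = 0 | b.0 has moves ··b··> t5
  t4 = a.0 | 0 has moves ··a··> t5
  t5 = 0 | 0 has moves (no moves)
Partition-refinement fixed point:
  B0 = {s0, t0}
  B1 = {s1, t1}
  B2 = {s2, t2}
  B3 = {s3, t3}
  B4 = {s5, t5}
  B5 = {s4, t4}
s0 ∈ B0, t0 ∈ B0 → same block

YES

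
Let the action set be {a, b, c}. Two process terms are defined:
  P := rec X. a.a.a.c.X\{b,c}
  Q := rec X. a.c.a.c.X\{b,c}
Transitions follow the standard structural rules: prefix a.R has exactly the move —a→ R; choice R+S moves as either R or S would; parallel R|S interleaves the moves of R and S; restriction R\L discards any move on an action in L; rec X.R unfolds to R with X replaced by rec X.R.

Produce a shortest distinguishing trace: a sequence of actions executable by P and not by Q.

aa

LTS(P): 8 reachable states
  m0 = rec X. a.a.a.c.X\{b,c} → ··a··> m1
  m1 = a.a.c.(rec X. a.a.a.c.X\{b,c})\{b,c} → ··a··> m2
  m2 = a.c.(rec X. a.a.a.c.X\{b,c})\{b,c} → ··a··> m3
  m3 = c.(rec X. a.a.a.c.X\{b,c})\{b,c} → ··c··> m4
  m4 = (rec X. a.a.a.c.X\{b,c})\{b,c} → ··a··> m5
  m5 = (a.a.c.(rec X. a.a.a.c.X\{b,c})\{b,c})\{b,c} → ··a··> m6
  m6 = (a.c.(rec X. a.a.a.c.X\{b,c})\{b,c})\{b,c} → ··a··> m7
  m7 = (c.(rec X. a.a.a.c.X\{b,c})\{b,c})\{b,c} → ∅
LTS(Q): 6 reachable states
  n0 = rec X. a.c.a.c.X\{b,c} → ··a··> n1
  n1 = c.a.c.(rec X. a.c.a.c.X\{b,c})\{b,c} → ··c··> n2
  n2 = a.c.(rec X. a.c.a.c.X\{b,c})\{b,c} → ··a··> n3
  n3 = c.(rec X. a.c.a.c.X\{b,c})\{b,c} → ··c··> n4
  n4 = (rec X. a.c.a.c.X\{b,c})\{b,c} → ··a··> n5
  n5 = (c.a.c.(rec X. a.c.a.c.X\{b,c})\{b,c})\{b,c} → ∅
Trace ⟨aa⟩ through P, begin at {m0}:
  after a @ step 1: {m1}
  after a @ step 2: {m2}
  P completes σ.
Trace ⟨aa⟩ through Q, begin at {n0}:
  after a @ step 1: {n1}
  after a @ step 2: ∅  — Q cannot continue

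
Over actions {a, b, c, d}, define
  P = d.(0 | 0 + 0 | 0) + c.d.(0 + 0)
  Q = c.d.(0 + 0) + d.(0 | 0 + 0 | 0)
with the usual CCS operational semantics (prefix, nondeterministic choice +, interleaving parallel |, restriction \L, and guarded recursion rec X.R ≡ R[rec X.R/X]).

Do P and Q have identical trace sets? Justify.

YES

Reachable graph of P (4 states):
  p0 = d.(0 | 0 + 0 | 0) + c.d.(0 + 0) | --c--▸ p1, --d--▸ p2
  p1 = d.(0 + 0) | --d--▸ p3
  p2 = 0 | 0 + 0 | 0 | stopped
  p3 = 0 + 0 | stopped
Reachable graph of Q (4 states):
  q0 = c.d.(0 + 0) + d.(0 | 0 + 0 | 0) | --c--▸ q1, --d--▸ q2
  q1 = d.(0 + 0) | --d--▸ q3
  q2 = 0 | 0 + 0 | 0 | stopped
  q3 = 0 + 0 | stopped
Partition-refinement fixed point:
  B0 = {p0, q0}
  B1 = {p1, q1}
  B2 = {p2, p3, q2, q3}
p0 ∈ B0, q0 ∈ B0 → same block
Bisimilar ⇒ trace-equivalent.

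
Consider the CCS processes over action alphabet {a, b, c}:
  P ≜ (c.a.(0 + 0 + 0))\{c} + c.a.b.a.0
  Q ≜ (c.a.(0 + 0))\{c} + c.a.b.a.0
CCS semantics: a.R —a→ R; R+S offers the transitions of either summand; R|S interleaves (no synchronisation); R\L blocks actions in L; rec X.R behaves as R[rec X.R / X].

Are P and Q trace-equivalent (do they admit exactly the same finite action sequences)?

LTS(P): 5 reachable states
  m0 = (c.a.(0 + 0 + 0))\{c} + c.a.b.a.0 :: ··c··> m1
  m1 = a.b.a.0 :: ··a··> m2
  m2 = b.a.0 :: ··b··> m3
  m3 = a.0 :: ··a··> m4
  m4 = 0 :: deadlocked
LTS(Q): 5 reachable states
  n0 = (c.a.(0 + 0))\{c} + c.a.b.a.0 :: ··c··> n1
  n1 = a.b.a.0 :: ··a··> n2
  n2 = b.a.0 :: ··b··> n3
  n3 = a.0 :: ··a··> n4
  n4 = 0 :: deadlocked
Partition-refinement fixed point:
  B0 = {m0, n0}
  B1 = {m1, n1}
  B2 = {m2, n2}
  B3 = {m3, n3}
  B4 = {m4, n4}
m0 ∈ B0, n0 ∈ B0 → same block
Bisimilar ⇒ trace-equivalent.

traces(P) = traces(Q)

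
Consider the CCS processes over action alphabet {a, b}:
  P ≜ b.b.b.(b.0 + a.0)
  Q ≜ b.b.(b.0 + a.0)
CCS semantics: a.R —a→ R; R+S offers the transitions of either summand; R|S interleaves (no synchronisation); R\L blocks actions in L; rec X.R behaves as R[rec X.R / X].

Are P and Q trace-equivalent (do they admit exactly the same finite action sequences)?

traces(P) ≠ traces(Q) — witness ⟨bbba⟩

P's transition system — 5 states:
  m0 = b.b.b.(b.0 + a.0) → =b=> m1
  m1 = b.b.(b.0 + a.0) → =b=> m2
  m2 = b.(b.0 + a.0) → =b=> m3
  m3 = b.0 + a.0 → =a=> m4, =b=> m4
  m4 = 0 → stopped
Q's transition system — 4 states:
  n0 = b.b.(b.0 + a.0) → =b=> n1
  n1 = b.(b.0 + a.0) → =b=> n2
  n2 = b.0 + a.0 → =a=> n3, =b=> n3
  n3 = 0 → stopped
Run σ = ⟨bbba⟩ on P: start {m0}
  after b @ step 1: {m1}
  after b @ step 2: {m2}
  after b @ step 3: {m3}
  after a @ step 4: {m4}
  ✓ P
Run σ = ⟨bbba⟩ on Q: start {n0}
  after b @ step 1: {n1}
  after b @ step 2: {n2}
  after b @ step 3: {n3}
  after a @ step 4: ∅ (Q stuck)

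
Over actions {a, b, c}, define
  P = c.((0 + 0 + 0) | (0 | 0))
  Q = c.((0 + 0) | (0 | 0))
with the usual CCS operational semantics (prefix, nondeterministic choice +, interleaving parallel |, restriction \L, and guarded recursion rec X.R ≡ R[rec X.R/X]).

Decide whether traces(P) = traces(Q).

LTS(P): 2 reachable states
  s0 = c.((0 + 0 + 0) | (0 | 0)) ⊢ -c-> s1
  s1 = (0 + 0 + 0) | (0 | 0) ⊢ (no moves)
LTS(Q): 2 reachable states
  t0 = c.((0 + 0) | (0 | 0)) ⊢ -c-> t1
  t1 = (0 + 0) | (0 | 0) ⊢ (no moves)
Coarsest stable partition (strong bisimilarity classes):
  B0 = {s0, t0}
  B1 = {s1, t1}
s0 ∈ B0, t0 ∈ B0 → same block
Bisimilar ⇒ trace-equivalent.

YES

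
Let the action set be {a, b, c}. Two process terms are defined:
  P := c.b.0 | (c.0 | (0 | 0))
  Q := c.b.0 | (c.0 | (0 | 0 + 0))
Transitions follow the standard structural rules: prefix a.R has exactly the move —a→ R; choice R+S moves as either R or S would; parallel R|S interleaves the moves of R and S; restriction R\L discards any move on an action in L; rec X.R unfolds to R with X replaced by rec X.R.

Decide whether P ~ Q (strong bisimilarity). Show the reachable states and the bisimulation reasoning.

P's transition system — 6 states:
  s0 = c.b.0 | (c.0 | (0 | 0)) → ··c··> s1, ··c··> s2
  s1 = b.0 | (c.0 | (0 | 0)) → ··b··> s3, ··c··> s4
  s2 = c.b.0 | (0 | (0 | 0)) → ··c··> s4
  s3 = 0 | (c.0 | (0 | 0)) → ··c··> s5
  s4 = b.0 | (0 | (0 | 0)) → ··b··> s5
  s5 = 0 | (0 | (0 | 0)) → stopped
Q's transition system — 6 states:
  t0 = c.b.0 | (c.0 | (0 | 0 + 0)) → ··c··> t1, ··c··> t2
  t1 = b.0 | (c.0 | (0 | 0 + 0)) → ··b··> t3, ··c··> t4
  t2 = c.b.0 | (0 | (0 | 0 + 0)) → ··c··> t4
  t3 = 0 | (c.0 | (0 | 0 + 0)) → ··c··> t5
  t4 = b.0 | (0 | (0 | 0 + 0)) → ··b··> t5
  t5 = 0 | (0 | (0 | 0 + 0)) → stopped
Partition-refinement fixed point:
  B0 = {s0, t0}
  B1 = {s2, t2}
  B2 = {s4, t4}
  B3 = {s5, t5}
  B4 = {s1, t1}
  B5 = {s3, t3}
s0 ∈ B0, t0 ∈ B0 → same block

bisimilar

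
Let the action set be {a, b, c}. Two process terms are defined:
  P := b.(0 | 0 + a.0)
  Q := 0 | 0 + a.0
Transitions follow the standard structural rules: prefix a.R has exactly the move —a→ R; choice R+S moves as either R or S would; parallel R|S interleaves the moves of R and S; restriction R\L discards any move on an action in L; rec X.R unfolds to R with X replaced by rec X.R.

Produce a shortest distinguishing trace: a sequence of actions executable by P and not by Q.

P's transition system — 3 states:
  s0 = b.(0 | 0 + a.0) :: ··b··> s1
  s1 = 0 | 0 + a.0 :: ··a··> s2
  s2 = 0 :: ∅
Q's transition system — 2 states:
  t0 = 0 | 0 + a.0 :: ··a··> t1
  t1 = 0 :: ∅
Trace ⟨b⟩ through P, begin at {s0}:
  step 1 (b): {s1}
  P completes σ.
Trace ⟨b⟩ through Q, begin at {t0}:
  step 1 (b): ∅  — Q cannot continue

b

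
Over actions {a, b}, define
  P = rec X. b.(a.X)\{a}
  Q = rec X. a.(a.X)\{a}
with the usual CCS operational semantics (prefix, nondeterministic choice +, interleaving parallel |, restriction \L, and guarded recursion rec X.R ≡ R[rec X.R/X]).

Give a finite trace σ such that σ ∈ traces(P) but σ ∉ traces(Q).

b

P's transition system — 2 states:
  m0 = rec X. b.(a.X)\{a} ⊢ =b=> m1
  m1 = (a.(rec X. b.(a.X)\{a}))\{a} ⊢ stopped
Q's transition system — 2 states:
  n0 = rec X. a.(a.X)\{a} ⊢ =a=> n1
  n1 = (a.(rec X. a.(a.X)\{a}))\{a} ⊢ stopped
Trace ⟨b⟩ through P, begin at {m0}:
  after b @ step 1: {m1}
  ✓ P
Trace ⟨b⟩ through Q, begin at {n0}:
  after b @ step 1: ∅ (Q stuck)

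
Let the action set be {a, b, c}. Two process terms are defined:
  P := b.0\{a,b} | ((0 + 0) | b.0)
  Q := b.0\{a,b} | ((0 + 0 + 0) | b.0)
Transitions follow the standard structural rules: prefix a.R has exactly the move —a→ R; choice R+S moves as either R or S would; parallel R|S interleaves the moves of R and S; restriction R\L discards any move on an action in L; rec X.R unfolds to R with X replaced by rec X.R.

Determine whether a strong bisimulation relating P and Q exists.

bisimilar

LTS(P): 4 reachable states
  p0 = b.0\{a,b} | ((0 + 0) | b.0) → -b-> p1, -b-> p2
  p1 = 0\{a,b} | ((0 + 0) | b.0) → -b-> p3
  p2 = b.0\{a,b} | ((0 + 0) | 0) → -b-> p3
  p3 = 0\{a,b} | ((0 + 0) | 0) → deadlocked
LTS(Q): 4 reachable states
  q0 = b.0\{a,b} | ((0 + 0 + 0) | b.0) → -b-> q1, -b-> q2
  q1 = 0\{a,b} | ((0 + 0 + 0) | b.0) → -b-> q3
  q2 = b.0\{a,b} | ((0 + 0 + 0) | 0) → -b-> q3
  q3 = 0\{a,b} | ((0 + 0 + 0) | 0) → deadlocked
Coarsest stable partition (strong bisimilarity classes):
  B0 = {p0, q0}
  B1 = {p1, p2, q1, q2}
  B2 = {p3, q3}
p0 ∈ B0, q0 ∈ B0 → same block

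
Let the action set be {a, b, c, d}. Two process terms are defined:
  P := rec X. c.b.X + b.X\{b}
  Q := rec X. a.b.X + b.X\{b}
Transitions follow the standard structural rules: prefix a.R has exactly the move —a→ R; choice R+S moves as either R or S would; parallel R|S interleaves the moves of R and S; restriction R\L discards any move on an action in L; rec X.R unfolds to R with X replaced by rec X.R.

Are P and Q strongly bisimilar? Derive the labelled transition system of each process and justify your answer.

P's transition system — 4 states:
  p0 = rec X. c.b.X + b.X\{b} :: =b=> p1, =c=> p2
  p1 = (rec X. c.b.X + b.X\{b})\{b} :: =c=> p3
  p2 = b.(rec X. c.b.X + b.X\{b}) :: =b=> p0
  p3 = (b.(rec X. c.b.X + b.X\{b}))\{b} :: stopped
Q's transition system — 4 states:
  q0 = rec X. a.b.X + b.X\{b} :: =a=> q1, =b=> q2
  q1 = b.(rec X. a.b.X + b.X\{b}) :: =b=> q0
  q2 = (rec X. a.b.X + b.X\{b})\{b} :: =a=> q3
  q3 = (b.(rec X. a.b.X + b.X\{b}))\{b} :: stopped
Coarsest stable partition (strong bisimilarity classes):
  B0 = {p0}
  B1 = {p2}
  B2 = {p1}
  B3 = {p3, q3}
  B4 = {q0}
  B5 = {q2}
  B6 = {q1}
p0 ∈ B0, q0 ∈ B4 → different blocks

P ≁ Q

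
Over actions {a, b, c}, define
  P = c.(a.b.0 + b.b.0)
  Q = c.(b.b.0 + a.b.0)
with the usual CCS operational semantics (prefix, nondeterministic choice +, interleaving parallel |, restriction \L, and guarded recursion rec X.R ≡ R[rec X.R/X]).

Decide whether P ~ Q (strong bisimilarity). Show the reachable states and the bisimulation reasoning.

LTS(P): 4 reachable states
  m0 = c.(a.b.0 + b.b.0) has moves --c--▸ m1
  m1 = a.b.0 + b.b.0 has moves --a--▸ m2, --b--▸ m2
  m2 = b.0 has moves --b--▸ m3
  m3 = 0 has moves deadlocked
LTS(Q): 4 reachable states
  n0 = c.(b.b.0 + a.b.0) has moves --c--▸ n1
  n1 = b.b.0 + a.b.0 has moves --a--▸ n2, --b--▸ n2
  n2 = b.0 has moves --b--▸ n3
  n3 = 0 has moves deadlocked
Partition-refinement fixed point:
  B0 = {m0, n0}
  B1 = {m1, n1}
  B2 = {m2, n2}
  B3 = {m3, n3}
m0 ∈ B0, n0 ∈ B0 → same block

YES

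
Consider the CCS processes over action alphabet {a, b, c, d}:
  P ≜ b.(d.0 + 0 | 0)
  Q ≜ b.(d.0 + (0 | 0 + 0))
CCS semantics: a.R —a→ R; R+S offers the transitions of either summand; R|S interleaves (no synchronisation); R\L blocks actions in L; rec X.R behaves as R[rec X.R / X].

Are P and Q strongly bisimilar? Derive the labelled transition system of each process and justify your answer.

YES

Reachable graph of P (3 states):
  p0 = b.(d.0 + 0 | 0) → ··b··> p1
  p1 = d.0 + 0 | 0 → ··d··> p2
  p2 = 0 → (no moves)
Reachable graph of Q (3 states):
  q0 = b.(d.0 + (0 | 0 + 0)) → ··b··> q1
  q1 = d.0 + (0 | 0 + 0) → ··d··> q2
  q2 = 0 → (no moves)
Coarsest stable partition (strong bisimilarity classes):
  B0 = {p0, q0}
  B1 = {p1, q1}
  B2 = {p2, q2}
p0 ∈ B0, q0 ∈ B0 → same block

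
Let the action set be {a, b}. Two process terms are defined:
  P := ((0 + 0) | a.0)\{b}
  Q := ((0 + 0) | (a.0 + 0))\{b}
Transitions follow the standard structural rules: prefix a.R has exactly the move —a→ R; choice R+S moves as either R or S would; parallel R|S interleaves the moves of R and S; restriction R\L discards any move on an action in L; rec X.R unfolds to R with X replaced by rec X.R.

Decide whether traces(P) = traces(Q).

Reachable graph of P (2 states):
  m0 = ((0 + 0) | a.0)\{b} → -a-> m1
  m1 = ((0 + 0) | 0)\{b} → ·
Reachable graph of Q (2 states):
  n0 = ((0 + 0) | (a.0 + 0))\{b} → -a-> n1
  n1 = ((0 + 0) | 0)\{b} → ·
Partition-refinement fixed point:
  B0 = {m0, n0}
  B1 = {m1, n1}
m0 ∈ B0, n0 ∈ B0 → same block
Bisimilar ⇒ trace-equivalent.

traces(P) = traces(Q)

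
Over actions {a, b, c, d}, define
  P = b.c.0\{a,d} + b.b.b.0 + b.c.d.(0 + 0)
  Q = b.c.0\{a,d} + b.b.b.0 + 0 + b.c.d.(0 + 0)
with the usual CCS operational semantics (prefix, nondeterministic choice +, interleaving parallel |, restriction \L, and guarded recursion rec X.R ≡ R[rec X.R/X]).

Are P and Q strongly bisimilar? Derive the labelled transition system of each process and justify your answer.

Reachable graph of P (9 states):
  m0 = b.c.0\{a,d} + b.b.b.0 + b.c.d.(0 + 0) | —b→ m1, —b→ m2, —b→ m3
  m1 = b.b.0 | —b→ m4
  m2 = c.0\{a,d} | —c→ m5
  m3 = c.d.(0 + 0) | —c→ m6
  m4 = b.0 | —b→ m7
  m5 = 0\{a,d} | ∅
  m6 = d.(0 + 0) | —d→ m8
  m7 = 0 | ∅
  m8 = 0 + 0 | ∅
Reachable graph of Q (9 states):
  n0 = b.c.0\{a,d} + b.b.b.0 + 0 + b.c.d.(0 + 0) | —b→ n1, —b→ n2, —b→ n3
  n1 = b.b.0 | —b→ n4
  n2 = c.0\{a,d} | —c→ n5
  n3 = c.d.(0 + 0) | —c→ n6
  n4 = b.0 | —b→ n7
  n5 = 0\{a,d} | ∅
  n6 = d.(0 + 0) | —d→ n8
  n7 = 0 | ∅
  n8 = 0 + 0 | ∅
Bisimilarity quotient blocks:
  B0 = {m0, n0}
  B1 = {m2, n2}
  B2 = {m5, m7, m8, n5, n7, n8}
  B3 = {m1, n1}
  B4 = {m4, n4}
  B5 = {m3, n3}
  B6 = {m6, n6}
m0 ∈ B0, n0 ∈ B0 → same block

P ~ Q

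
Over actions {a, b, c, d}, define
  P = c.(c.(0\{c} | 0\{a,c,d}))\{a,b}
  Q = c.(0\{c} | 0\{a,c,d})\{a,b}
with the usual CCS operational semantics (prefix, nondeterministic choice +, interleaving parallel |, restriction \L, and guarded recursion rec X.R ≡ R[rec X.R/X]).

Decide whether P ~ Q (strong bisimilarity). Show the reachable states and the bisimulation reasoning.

Reachable graph of P (3 states):
  s0 = c.(c.(0\{c} | 0\{a,c,d}))\{a,b} → =c=> s1
  s1 = (c.(0\{c} | 0\{a,c,d}))\{a,b} → =c=> s2
  s2 = (0\{c} | 0\{a,c,d})\{a,b} → (no moves)
Reachable graph of Q (2 states):
  t0 = c.(0\{c} | 0\{a,c,d})\{a,b} → =c=> t1
  t1 = (0\{c} | 0\{a,c,d})\{a,b} → (no moves)
Coarsest stable partition (strong bisimilarity classes):
  B0 = {s0}
  B1 = {s1, t0}
  B2 = {s2, t1}
s0 ∈ B0, t0 ∈ B1 → different blocks

P ≁ Q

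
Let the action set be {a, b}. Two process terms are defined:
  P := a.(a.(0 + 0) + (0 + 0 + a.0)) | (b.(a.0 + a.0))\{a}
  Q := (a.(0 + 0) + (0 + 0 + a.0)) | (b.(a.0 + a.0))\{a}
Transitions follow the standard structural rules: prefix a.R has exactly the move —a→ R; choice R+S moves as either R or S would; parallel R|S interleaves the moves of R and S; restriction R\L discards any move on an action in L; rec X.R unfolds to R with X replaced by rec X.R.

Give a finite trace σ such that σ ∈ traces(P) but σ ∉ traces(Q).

aa

LTS(P): 8 reachable states
  s0 = a.(a.(0 + 0) + (0 + 0 + a.0)) | (b.(a.0 + a.0))\{a} :: -a-> s1, -b-> s2
  s1 = (a.(0 + 0) + (0 + 0 + a.0)) | (b.(a.0 + a.0))\{a} :: -a-> s3, -a-> s4, -b-> s5
  s2 = a.(a.(0 + 0) + (0 + 0 + a.0)) | (a.0 + a.0)\{a} :: -a-> s5
  s3 = (0 + 0) | (b.(a.0 + a.0))\{a} :: -b-> s6
  s4 = 0 | (b.(a.0 + a.0))\{a} :: -b-> s7
  s5 = (a.(0 + 0) + (0 + 0 + a.0)) | (a.0 + a.0)\{a} :: -a-> s6, -a-> s7
  s6 = (0 + 0) | (a.0 + a.0)\{a} :: deadlocked
  s7 = 0 | (a.0 + a.0)\{a} :: deadlocked
LTS(Q): 6 reachable states
  t0 = (a.(0 + 0) + (0 + 0 + a.0)) | (b.(a.0 + a.0))\{a} :: -a-> t1, -a-> t2, -b-> t3
  t1 = (0 + 0) | (b.(a.0 + a.0))\{a} :: -b-> t4
  t2 = 0 | (b.(a.0 + a.0))\{a} :: -b-> t5
  t3 = (a.(0 + 0) + (0 + 0 + a.0)) | (a.0 + a.0)\{a} :: -a-> t4, -a-> t5
  t4 = (0 + 0) | (a.0 + a.0)\{a} :: deadlocked
  t5 = 0 | (a.0 + a.0)\{a} :: deadlocked
Trace ⟨aa⟩ through P, begin at {s0}:
  step 1 (a): {s1}
  step 2 (a): {s3, s4}
  P completes σ.
Trace ⟨aa⟩ through Q, begin at {t0}:
  step 1 (a): {t1, t2}
  step 2 (a): ∅ (Q stuck)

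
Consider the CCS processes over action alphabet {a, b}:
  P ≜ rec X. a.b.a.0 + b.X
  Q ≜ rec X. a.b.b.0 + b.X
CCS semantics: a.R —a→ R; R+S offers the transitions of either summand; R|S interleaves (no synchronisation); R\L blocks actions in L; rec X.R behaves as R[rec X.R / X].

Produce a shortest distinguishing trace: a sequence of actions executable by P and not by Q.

LTS(P): 4 reachable states
  m0 = rec X. a.b.a.0 + b.X → --a--▸ m1, --b--▸ m0
  m1 = b.a.0 → --b--▸ m2
  m2 = a.0 → --a--▸ m3
  m3 = 0 → ∅
LTS(Q): 4 reachable states
  n0 = rec X. a.b.b.0 + b.X → --a--▸ n1, --b--▸ n0
  n1 = b.b.0 → --b--▸ n2
  n2 = b.0 → --b--▸ n3
  n3 = 0 → ∅
Trace ⟨aba⟩ through P, begin at {m0}:
  [1] a ⇒ {m1}
  [2] b ⇒ {m2}
  [3] a ⇒ {m3}
  — P admits the full trace.
Trace ⟨aba⟩ through Q, begin at {n0}:
  [1] a ⇒ {n1}
  [2] b ⇒ {n2}
  [3] a ⇒ ∅  — Q cannot continue

aba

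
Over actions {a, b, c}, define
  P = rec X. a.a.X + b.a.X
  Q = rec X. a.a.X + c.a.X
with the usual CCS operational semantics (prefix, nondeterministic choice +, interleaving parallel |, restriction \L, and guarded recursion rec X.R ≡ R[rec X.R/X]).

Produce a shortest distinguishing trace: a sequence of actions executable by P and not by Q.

b

Reachable graph of P (2 states):
  p0 = rec X. a.a.X + b.a.X | —a→ p1, —b→ p1
  p1 = a.(rec X. a.a.X + b.a.X) | —a→ p0
Reachable graph of Q (2 states):
  q0 = rec X. a.a.X + c.a.X | —a→ q1, —c→ q1
  q1 = a.(rec X. a.a.X + c.a.X) | —a→ q0
Executing b from P (initial set {p0}):
  after b @ step 1: {p1}
  — P admits the full trace.
Executing b from Q (initial set {q0}):
  after b @ step 1: ∅  — Q cannot continue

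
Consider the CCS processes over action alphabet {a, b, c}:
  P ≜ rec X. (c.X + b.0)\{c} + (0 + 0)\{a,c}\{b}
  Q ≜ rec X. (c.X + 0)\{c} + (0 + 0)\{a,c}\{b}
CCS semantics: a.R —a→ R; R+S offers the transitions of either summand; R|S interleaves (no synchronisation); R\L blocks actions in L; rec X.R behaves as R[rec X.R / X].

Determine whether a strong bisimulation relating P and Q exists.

NO

LTS(P): 2 reachable states
  p0 = rec X. (c.X + b.0)\{c} + (0 + 0)\{a,c}\{b} ⊢ —b→ p1
  p1 = 0\{c} ⊢ ·
LTS(Q): 1 reachable states
  q0 = rec X. (c.X + 0)\{c} + (0 + 0)\{a,c}\{b} ⊢ ·
Coarsest stable partition (strong bisimilarity classes):
  B0 = {p0}
  B1 = {p1, q0}
p0 ∈ B0, q0 ∈ B1 → different blocks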